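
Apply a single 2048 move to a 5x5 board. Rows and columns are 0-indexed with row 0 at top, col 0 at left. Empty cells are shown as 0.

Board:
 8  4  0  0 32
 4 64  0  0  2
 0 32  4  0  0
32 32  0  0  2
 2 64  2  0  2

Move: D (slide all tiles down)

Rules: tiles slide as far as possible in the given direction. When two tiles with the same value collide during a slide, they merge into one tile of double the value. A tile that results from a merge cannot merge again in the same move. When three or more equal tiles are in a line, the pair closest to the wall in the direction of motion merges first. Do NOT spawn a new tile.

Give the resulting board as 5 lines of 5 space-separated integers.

Answer:  0  0  0  0  0
 8  4  0  0  0
 4 64  0  0 32
32 64  4  0  2
 2 64  2  0  4

Derivation:
Slide down:
col 0: [8, 4, 0, 32, 2] -> [0, 8, 4, 32, 2]
col 1: [4, 64, 32, 32, 64] -> [0, 4, 64, 64, 64]
col 2: [0, 0, 4, 0, 2] -> [0, 0, 0, 4, 2]
col 3: [0, 0, 0, 0, 0] -> [0, 0, 0, 0, 0]
col 4: [32, 2, 0, 2, 2] -> [0, 0, 32, 2, 4]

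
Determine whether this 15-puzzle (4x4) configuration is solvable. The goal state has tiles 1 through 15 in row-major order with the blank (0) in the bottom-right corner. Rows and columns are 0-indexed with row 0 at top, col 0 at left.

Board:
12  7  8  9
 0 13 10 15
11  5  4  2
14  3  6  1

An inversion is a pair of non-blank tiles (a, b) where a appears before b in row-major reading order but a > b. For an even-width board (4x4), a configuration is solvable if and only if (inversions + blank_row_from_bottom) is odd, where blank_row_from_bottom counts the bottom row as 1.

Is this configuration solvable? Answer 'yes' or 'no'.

Inversions: 70
Blank is in row 1 (0-indexed from top), which is row 3 counting from the bottom (bottom = 1).
70 + 3 = 73, which is odd, so the puzzle is solvable.

Answer: yes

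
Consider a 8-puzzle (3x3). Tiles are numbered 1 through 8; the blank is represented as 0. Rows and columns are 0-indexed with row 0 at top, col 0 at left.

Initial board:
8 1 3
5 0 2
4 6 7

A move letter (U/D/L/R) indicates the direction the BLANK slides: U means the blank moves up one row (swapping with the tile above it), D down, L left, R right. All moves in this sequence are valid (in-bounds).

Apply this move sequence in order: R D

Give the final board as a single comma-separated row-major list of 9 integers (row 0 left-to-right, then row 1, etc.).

Answer: 8, 1, 3, 5, 2, 7, 4, 6, 0

Derivation:
After move 1 (R):
8 1 3
5 2 0
4 6 7

After move 2 (D):
8 1 3
5 2 7
4 6 0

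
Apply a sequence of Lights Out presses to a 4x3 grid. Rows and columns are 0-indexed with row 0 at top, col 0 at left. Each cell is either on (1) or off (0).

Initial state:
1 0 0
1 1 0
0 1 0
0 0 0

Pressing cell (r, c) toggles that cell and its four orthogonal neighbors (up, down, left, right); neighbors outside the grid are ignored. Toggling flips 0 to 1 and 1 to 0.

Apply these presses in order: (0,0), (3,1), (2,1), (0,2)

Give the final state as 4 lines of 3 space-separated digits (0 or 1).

After press 1 at (0,0):
0 1 0
0 1 0
0 1 0
0 0 0

After press 2 at (3,1):
0 1 0
0 1 0
0 0 0
1 1 1

After press 3 at (2,1):
0 1 0
0 0 0
1 1 1
1 0 1

After press 4 at (0,2):
0 0 1
0 0 1
1 1 1
1 0 1

Answer: 0 0 1
0 0 1
1 1 1
1 0 1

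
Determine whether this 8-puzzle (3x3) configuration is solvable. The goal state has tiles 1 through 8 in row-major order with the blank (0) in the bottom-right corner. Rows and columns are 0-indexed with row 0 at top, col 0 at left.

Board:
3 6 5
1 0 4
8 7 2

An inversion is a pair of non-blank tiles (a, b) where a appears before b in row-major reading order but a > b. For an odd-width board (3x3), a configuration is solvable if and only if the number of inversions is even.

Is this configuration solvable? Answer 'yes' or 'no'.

Answer: no

Derivation:
Inversions (pairs i<j in row-major order where tile[i] > tile[j] > 0): 13
13 is odd, so the puzzle is not solvable.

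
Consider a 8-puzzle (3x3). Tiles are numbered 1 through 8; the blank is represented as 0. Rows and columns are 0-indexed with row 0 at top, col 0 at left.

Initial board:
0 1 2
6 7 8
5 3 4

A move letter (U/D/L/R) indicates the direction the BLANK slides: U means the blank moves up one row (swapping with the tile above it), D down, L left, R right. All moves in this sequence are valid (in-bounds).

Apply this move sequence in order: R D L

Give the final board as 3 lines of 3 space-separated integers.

After move 1 (R):
1 0 2
6 7 8
5 3 4

After move 2 (D):
1 7 2
6 0 8
5 3 4

After move 3 (L):
1 7 2
0 6 8
5 3 4

Answer: 1 7 2
0 6 8
5 3 4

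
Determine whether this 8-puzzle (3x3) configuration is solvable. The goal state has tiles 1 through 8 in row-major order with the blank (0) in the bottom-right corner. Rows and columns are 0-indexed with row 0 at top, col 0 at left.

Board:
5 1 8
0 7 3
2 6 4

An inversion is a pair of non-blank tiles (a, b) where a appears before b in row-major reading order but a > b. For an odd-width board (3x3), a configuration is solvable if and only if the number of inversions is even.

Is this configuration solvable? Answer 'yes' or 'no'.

Answer: no

Derivation:
Inversions (pairs i<j in row-major order where tile[i] > tile[j] > 0): 15
15 is odd, so the puzzle is not solvable.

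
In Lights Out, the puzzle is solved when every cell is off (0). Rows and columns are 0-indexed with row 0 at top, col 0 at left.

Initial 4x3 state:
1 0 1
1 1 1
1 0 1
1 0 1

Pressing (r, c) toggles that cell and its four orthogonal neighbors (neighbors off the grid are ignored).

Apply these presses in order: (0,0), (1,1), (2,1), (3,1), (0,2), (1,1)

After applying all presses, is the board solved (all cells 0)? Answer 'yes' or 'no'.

After press 1 at (0,0):
0 1 1
0 1 1
1 0 1
1 0 1

After press 2 at (1,1):
0 0 1
1 0 0
1 1 1
1 0 1

After press 3 at (2,1):
0 0 1
1 1 0
0 0 0
1 1 1

After press 4 at (3,1):
0 0 1
1 1 0
0 1 0
0 0 0

After press 5 at (0,2):
0 1 0
1 1 1
0 1 0
0 0 0

After press 6 at (1,1):
0 0 0
0 0 0
0 0 0
0 0 0

Lights still on: 0

Answer: yes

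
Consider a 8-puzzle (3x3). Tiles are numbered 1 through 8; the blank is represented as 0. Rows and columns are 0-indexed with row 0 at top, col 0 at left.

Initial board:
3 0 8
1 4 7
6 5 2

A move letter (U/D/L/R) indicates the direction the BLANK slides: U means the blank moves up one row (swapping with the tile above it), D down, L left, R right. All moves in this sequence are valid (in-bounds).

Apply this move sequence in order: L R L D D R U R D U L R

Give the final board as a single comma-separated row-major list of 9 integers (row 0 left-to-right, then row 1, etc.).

Answer: 1, 3, 8, 6, 7, 0, 5, 4, 2

Derivation:
After move 1 (L):
0 3 8
1 4 7
6 5 2

After move 2 (R):
3 0 8
1 4 7
6 5 2

After move 3 (L):
0 3 8
1 4 7
6 5 2

After move 4 (D):
1 3 8
0 4 7
6 5 2

After move 5 (D):
1 3 8
6 4 7
0 5 2

After move 6 (R):
1 3 8
6 4 7
5 0 2

After move 7 (U):
1 3 8
6 0 7
5 4 2

After move 8 (R):
1 3 8
6 7 0
5 4 2

After move 9 (D):
1 3 8
6 7 2
5 4 0

After move 10 (U):
1 3 8
6 7 0
5 4 2

After move 11 (L):
1 3 8
6 0 7
5 4 2

After move 12 (R):
1 3 8
6 7 0
5 4 2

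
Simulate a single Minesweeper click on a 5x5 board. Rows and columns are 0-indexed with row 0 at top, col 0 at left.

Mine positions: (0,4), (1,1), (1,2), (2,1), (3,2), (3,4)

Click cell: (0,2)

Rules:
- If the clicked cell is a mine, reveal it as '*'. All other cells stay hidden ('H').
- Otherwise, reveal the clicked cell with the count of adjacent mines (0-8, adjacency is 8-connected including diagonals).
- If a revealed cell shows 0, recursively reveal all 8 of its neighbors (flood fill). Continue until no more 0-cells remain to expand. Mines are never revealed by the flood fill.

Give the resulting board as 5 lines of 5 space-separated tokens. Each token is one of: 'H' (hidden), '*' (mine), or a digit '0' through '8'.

H H 2 H H
H H H H H
H H H H H
H H H H H
H H H H H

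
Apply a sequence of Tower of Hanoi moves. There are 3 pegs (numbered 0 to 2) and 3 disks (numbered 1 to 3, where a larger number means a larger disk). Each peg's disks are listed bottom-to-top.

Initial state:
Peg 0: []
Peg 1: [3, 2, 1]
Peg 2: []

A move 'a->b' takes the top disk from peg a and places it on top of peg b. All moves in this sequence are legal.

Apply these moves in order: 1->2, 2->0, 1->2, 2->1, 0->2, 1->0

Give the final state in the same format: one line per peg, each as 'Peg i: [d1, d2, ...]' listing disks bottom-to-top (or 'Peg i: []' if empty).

After move 1 (1->2):
Peg 0: []
Peg 1: [3, 2]
Peg 2: [1]

After move 2 (2->0):
Peg 0: [1]
Peg 1: [3, 2]
Peg 2: []

After move 3 (1->2):
Peg 0: [1]
Peg 1: [3]
Peg 2: [2]

After move 4 (2->1):
Peg 0: [1]
Peg 1: [3, 2]
Peg 2: []

After move 5 (0->2):
Peg 0: []
Peg 1: [3, 2]
Peg 2: [1]

After move 6 (1->0):
Peg 0: [2]
Peg 1: [3]
Peg 2: [1]

Answer: Peg 0: [2]
Peg 1: [3]
Peg 2: [1]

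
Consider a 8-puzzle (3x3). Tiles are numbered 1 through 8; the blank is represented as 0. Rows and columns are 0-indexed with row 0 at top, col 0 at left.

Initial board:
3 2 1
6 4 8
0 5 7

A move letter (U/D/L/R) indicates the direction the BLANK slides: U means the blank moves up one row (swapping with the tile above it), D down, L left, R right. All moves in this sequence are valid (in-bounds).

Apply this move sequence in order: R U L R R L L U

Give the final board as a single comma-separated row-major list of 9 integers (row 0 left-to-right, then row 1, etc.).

Answer: 0, 2, 1, 3, 6, 8, 5, 4, 7

Derivation:
After move 1 (R):
3 2 1
6 4 8
5 0 7

After move 2 (U):
3 2 1
6 0 8
5 4 7

After move 3 (L):
3 2 1
0 6 8
5 4 7

After move 4 (R):
3 2 1
6 0 8
5 4 7

After move 5 (R):
3 2 1
6 8 0
5 4 7

After move 6 (L):
3 2 1
6 0 8
5 4 7

After move 7 (L):
3 2 1
0 6 8
5 4 7

After move 8 (U):
0 2 1
3 6 8
5 4 7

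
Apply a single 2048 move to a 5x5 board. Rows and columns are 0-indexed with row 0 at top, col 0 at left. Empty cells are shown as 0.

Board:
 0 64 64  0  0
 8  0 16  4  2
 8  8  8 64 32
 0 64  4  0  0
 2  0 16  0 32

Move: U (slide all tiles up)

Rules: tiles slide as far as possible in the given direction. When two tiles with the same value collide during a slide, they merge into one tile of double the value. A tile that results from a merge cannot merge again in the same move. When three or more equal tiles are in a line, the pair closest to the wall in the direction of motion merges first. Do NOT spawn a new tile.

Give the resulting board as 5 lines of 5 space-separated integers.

Answer: 16 64 64  4  2
 2  8 16 64 64
 0 64  8  0  0
 0  0  4  0  0
 0  0 16  0  0

Derivation:
Slide up:
col 0: [0, 8, 8, 0, 2] -> [16, 2, 0, 0, 0]
col 1: [64, 0, 8, 64, 0] -> [64, 8, 64, 0, 0]
col 2: [64, 16, 8, 4, 16] -> [64, 16, 8, 4, 16]
col 3: [0, 4, 64, 0, 0] -> [4, 64, 0, 0, 0]
col 4: [0, 2, 32, 0, 32] -> [2, 64, 0, 0, 0]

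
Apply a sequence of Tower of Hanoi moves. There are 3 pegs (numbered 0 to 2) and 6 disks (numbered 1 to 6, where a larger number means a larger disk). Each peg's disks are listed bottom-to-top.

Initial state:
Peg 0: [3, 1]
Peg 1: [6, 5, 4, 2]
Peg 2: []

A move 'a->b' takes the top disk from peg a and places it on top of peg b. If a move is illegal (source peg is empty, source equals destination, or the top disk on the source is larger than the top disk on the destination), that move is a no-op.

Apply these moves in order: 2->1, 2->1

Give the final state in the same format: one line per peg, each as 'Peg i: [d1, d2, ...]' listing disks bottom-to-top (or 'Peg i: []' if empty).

After move 1 (2->1):
Peg 0: [3, 1]
Peg 1: [6, 5, 4, 2]
Peg 2: []

After move 2 (2->1):
Peg 0: [3, 1]
Peg 1: [6, 5, 4, 2]
Peg 2: []

Answer: Peg 0: [3, 1]
Peg 1: [6, 5, 4, 2]
Peg 2: []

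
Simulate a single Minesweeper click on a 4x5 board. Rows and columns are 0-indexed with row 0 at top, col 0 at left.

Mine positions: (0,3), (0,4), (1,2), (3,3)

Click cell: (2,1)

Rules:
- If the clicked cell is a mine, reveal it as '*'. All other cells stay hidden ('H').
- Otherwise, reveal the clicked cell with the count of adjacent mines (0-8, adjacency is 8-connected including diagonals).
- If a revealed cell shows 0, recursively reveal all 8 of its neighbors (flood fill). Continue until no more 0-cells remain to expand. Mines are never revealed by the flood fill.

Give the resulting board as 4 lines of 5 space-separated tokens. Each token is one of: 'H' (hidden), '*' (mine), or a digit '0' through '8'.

H H H H H
H H H H H
H 1 H H H
H H H H H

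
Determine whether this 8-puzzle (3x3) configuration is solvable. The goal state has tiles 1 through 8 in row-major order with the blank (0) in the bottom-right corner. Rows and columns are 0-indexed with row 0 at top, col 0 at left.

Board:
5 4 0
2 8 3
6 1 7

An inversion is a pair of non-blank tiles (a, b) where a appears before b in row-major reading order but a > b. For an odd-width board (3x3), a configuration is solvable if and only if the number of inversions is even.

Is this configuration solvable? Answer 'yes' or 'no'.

Answer: yes

Derivation:
Inversions (pairs i<j in row-major order where tile[i] > tile[j] > 0): 14
14 is even, so the puzzle is solvable.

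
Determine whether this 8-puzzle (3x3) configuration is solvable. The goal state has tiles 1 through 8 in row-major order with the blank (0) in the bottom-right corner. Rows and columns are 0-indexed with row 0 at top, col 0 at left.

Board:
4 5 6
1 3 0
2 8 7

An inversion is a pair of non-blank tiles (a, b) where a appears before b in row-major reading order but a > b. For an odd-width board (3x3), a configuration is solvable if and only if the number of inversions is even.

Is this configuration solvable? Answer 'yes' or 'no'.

Inversions (pairs i<j in row-major order where tile[i] > tile[j] > 0): 11
11 is odd, so the puzzle is not solvable.

Answer: no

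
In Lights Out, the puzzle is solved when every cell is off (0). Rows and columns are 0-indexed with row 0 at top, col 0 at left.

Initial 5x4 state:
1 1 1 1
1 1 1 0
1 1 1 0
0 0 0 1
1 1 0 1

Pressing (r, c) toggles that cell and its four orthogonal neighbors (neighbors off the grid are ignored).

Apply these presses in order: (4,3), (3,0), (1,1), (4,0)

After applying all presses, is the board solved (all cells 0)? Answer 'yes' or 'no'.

Answer: no

Derivation:
After press 1 at (4,3):
1 1 1 1
1 1 1 0
1 1 1 0
0 0 0 0
1 1 1 0

After press 2 at (3,0):
1 1 1 1
1 1 1 0
0 1 1 0
1 1 0 0
0 1 1 0

After press 3 at (1,1):
1 0 1 1
0 0 0 0
0 0 1 0
1 1 0 0
0 1 1 0

After press 4 at (4,0):
1 0 1 1
0 0 0 0
0 0 1 0
0 1 0 0
1 0 1 0

Lights still on: 7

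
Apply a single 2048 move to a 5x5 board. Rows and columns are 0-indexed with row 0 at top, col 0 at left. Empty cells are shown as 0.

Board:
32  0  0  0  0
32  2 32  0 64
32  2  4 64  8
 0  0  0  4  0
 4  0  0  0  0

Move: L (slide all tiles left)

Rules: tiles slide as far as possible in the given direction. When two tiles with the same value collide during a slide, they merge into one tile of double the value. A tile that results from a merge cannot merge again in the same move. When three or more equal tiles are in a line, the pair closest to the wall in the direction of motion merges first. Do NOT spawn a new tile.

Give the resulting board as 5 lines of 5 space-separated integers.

Slide left:
row 0: [32, 0, 0, 0, 0] -> [32, 0, 0, 0, 0]
row 1: [32, 2, 32, 0, 64] -> [32, 2, 32, 64, 0]
row 2: [32, 2, 4, 64, 8] -> [32, 2, 4, 64, 8]
row 3: [0, 0, 0, 4, 0] -> [4, 0, 0, 0, 0]
row 4: [4, 0, 0, 0, 0] -> [4, 0, 0, 0, 0]

Answer: 32  0  0  0  0
32  2 32 64  0
32  2  4 64  8
 4  0  0  0  0
 4  0  0  0  0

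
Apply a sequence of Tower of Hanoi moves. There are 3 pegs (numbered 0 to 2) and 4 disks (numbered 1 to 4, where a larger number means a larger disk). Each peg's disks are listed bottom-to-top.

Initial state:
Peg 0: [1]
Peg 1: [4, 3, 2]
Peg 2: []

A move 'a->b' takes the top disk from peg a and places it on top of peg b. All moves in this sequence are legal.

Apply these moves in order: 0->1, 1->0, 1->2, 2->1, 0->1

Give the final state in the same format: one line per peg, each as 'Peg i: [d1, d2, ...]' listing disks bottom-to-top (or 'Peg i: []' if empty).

Answer: Peg 0: []
Peg 1: [4, 3, 2, 1]
Peg 2: []

Derivation:
After move 1 (0->1):
Peg 0: []
Peg 1: [4, 3, 2, 1]
Peg 2: []

After move 2 (1->0):
Peg 0: [1]
Peg 1: [4, 3, 2]
Peg 2: []

After move 3 (1->2):
Peg 0: [1]
Peg 1: [4, 3]
Peg 2: [2]

After move 4 (2->1):
Peg 0: [1]
Peg 1: [4, 3, 2]
Peg 2: []

After move 5 (0->1):
Peg 0: []
Peg 1: [4, 3, 2, 1]
Peg 2: []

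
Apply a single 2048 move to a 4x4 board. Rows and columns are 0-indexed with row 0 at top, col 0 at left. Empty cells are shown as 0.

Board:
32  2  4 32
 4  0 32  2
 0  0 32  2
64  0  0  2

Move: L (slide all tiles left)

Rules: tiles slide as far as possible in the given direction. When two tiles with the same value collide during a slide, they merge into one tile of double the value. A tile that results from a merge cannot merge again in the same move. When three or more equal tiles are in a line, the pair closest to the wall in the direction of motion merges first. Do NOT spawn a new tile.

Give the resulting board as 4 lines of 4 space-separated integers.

Slide left:
row 0: [32, 2, 4, 32] -> [32, 2, 4, 32]
row 1: [4, 0, 32, 2] -> [4, 32, 2, 0]
row 2: [0, 0, 32, 2] -> [32, 2, 0, 0]
row 3: [64, 0, 0, 2] -> [64, 2, 0, 0]

Answer: 32  2  4 32
 4 32  2  0
32  2  0  0
64  2  0  0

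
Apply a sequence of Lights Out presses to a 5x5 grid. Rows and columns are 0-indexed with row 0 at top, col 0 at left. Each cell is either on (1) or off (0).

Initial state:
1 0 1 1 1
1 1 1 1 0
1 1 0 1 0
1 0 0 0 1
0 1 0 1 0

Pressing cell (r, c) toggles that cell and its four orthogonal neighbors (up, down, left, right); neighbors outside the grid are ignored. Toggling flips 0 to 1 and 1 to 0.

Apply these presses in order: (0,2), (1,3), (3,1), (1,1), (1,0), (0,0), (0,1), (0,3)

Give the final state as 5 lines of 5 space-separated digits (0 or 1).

After press 1 at (0,2):
1 1 0 0 1
1 1 0 1 0
1 1 0 1 0
1 0 0 0 1
0 1 0 1 0

After press 2 at (1,3):
1 1 0 1 1
1 1 1 0 1
1 1 0 0 0
1 0 0 0 1
0 1 0 1 0

After press 3 at (3,1):
1 1 0 1 1
1 1 1 0 1
1 0 0 0 0
0 1 1 0 1
0 0 0 1 0

After press 4 at (1,1):
1 0 0 1 1
0 0 0 0 1
1 1 0 0 0
0 1 1 0 1
0 0 0 1 0

After press 5 at (1,0):
0 0 0 1 1
1 1 0 0 1
0 1 0 0 0
0 1 1 0 1
0 0 0 1 0

After press 6 at (0,0):
1 1 0 1 1
0 1 0 0 1
0 1 0 0 0
0 1 1 0 1
0 0 0 1 0

After press 7 at (0,1):
0 0 1 1 1
0 0 0 0 1
0 1 0 0 0
0 1 1 0 1
0 0 0 1 0

After press 8 at (0,3):
0 0 0 0 0
0 0 0 1 1
0 1 0 0 0
0 1 1 0 1
0 0 0 1 0

Answer: 0 0 0 0 0
0 0 0 1 1
0 1 0 0 0
0 1 1 0 1
0 0 0 1 0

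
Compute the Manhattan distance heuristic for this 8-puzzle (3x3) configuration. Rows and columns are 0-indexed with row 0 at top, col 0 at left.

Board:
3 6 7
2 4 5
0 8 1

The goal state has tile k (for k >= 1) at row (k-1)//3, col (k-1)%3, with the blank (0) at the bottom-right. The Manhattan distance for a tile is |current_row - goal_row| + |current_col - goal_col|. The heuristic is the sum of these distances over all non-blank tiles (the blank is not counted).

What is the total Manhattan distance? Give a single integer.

Answer: 16

Derivation:
Tile 3: at (0,0), goal (0,2), distance |0-0|+|0-2| = 2
Tile 6: at (0,1), goal (1,2), distance |0-1|+|1-2| = 2
Tile 7: at (0,2), goal (2,0), distance |0-2|+|2-0| = 4
Tile 2: at (1,0), goal (0,1), distance |1-0|+|0-1| = 2
Tile 4: at (1,1), goal (1,0), distance |1-1|+|1-0| = 1
Tile 5: at (1,2), goal (1,1), distance |1-1|+|2-1| = 1
Tile 8: at (2,1), goal (2,1), distance |2-2|+|1-1| = 0
Tile 1: at (2,2), goal (0,0), distance |2-0|+|2-0| = 4
Sum: 2 + 2 + 4 + 2 + 1 + 1 + 0 + 4 = 16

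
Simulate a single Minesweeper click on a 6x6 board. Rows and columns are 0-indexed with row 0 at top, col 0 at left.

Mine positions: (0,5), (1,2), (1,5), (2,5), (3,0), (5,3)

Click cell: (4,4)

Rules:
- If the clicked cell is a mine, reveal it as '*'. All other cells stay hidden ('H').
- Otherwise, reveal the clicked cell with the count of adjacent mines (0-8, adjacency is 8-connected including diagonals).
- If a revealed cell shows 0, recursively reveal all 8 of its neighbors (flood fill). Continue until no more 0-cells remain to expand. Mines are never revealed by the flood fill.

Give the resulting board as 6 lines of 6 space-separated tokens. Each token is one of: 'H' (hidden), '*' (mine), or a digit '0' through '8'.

H H H H H H
H H H H H H
H H H H H H
H H H H H H
H H H H 1 H
H H H H H H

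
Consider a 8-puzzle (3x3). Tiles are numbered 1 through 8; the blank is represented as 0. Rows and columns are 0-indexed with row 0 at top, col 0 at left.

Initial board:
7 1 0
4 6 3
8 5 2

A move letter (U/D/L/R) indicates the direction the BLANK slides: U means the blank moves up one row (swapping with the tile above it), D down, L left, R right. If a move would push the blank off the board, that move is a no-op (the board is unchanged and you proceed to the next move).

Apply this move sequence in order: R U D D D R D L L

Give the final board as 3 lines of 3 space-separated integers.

Answer: 7 1 3
4 6 2
0 8 5

Derivation:
After move 1 (R):
7 1 0
4 6 3
8 5 2

After move 2 (U):
7 1 0
4 6 3
8 5 2

After move 3 (D):
7 1 3
4 6 0
8 5 2

After move 4 (D):
7 1 3
4 6 2
8 5 0

After move 5 (D):
7 1 3
4 6 2
8 5 0

After move 6 (R):
7 1 3
4 6 2
8 5 0

After move 7 (D):
7 1 3
4 6 2
8 5 0

After move 8 (L):
7 1 3
4 6 2
8 0 5

After move 9 (L):
7 1 3
4 6 2
0 8 5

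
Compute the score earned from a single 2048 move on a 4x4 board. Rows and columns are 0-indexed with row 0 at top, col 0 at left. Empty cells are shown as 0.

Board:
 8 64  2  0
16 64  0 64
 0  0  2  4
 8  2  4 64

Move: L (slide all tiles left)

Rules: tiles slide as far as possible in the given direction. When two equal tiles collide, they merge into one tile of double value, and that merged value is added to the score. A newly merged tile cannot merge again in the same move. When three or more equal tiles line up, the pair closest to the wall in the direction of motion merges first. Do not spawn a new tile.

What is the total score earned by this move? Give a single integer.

Answer: 128

Derivation:
Slide left:
row 0: [8, 64, 2, 0] -> [8, 64, 2, 0]  score +0 (running 0)
row 1: [16, 64, 0, 64] -> [16, 128, 0, 0]  score +128 (running 128)
row 2: [0, 0, 2, 4] -> [2, 4, 0, 0]  score +0 (running 128)
row 3: [8, 2, 4, 64] -> [8, 2, 4, 64]  score +0 (running 128)
Board after move:
  8  64   2   0
 16 128   0   0
  2   4   0   0
  8   2   4  64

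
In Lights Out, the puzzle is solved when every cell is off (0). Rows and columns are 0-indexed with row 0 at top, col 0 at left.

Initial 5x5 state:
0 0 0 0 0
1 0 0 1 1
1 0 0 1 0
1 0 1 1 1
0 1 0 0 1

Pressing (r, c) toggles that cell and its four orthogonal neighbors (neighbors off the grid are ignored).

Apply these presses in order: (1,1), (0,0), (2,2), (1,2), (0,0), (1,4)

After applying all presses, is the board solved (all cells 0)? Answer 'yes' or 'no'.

After press 1 at (1,1):
0 1 0 0 0
0 1 1 1 1
1 1 0 1 0
1 0 1 1 1
0 1 0 0 1

After press 2 at (0,0):
1 0 0 0 0
1 1 1 1 1
1 1 0 1 0
1 0 1 1 1
0 1 0 0 1

After press 3 at (2,2):
1 0 0 0 0
1 1 0 1 1
1 0 1 0 0
1 0 0 1 1
0 1 0 0 1

After press 4 at (1,2):
1 0 1 0 0
1 0 1 0 1
1 0 0 0 0
1 0 0 1 1
0 1 0 0 1

After press 5 at (0,0):
0 1 1 0 0
0 0 1 0 1
1 0 0 0 0
1 0 0 1 1
0 1 0 0 1

After press 6 at (1,4):
0 1 1 0 1
0 0 1 1 0
1 0 0 0 1
1 0 0 1 1
0 1 0 0 1

Lights still on: 12

Answer: no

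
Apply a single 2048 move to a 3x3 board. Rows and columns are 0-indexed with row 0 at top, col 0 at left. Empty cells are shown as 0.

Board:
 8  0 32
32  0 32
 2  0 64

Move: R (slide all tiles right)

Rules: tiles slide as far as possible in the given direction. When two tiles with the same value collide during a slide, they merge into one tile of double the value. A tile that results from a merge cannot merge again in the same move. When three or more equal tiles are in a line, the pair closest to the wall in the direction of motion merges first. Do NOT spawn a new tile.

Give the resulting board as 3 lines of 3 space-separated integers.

Answer:  0  8 32
 0  0 64
 0  2 64

Derivation:
Slide right:
row 0: [8, 0, 32] -> [0, 8, 32]
row 1: [32, 0, 32] -> [0, 0, 64]
row 2: [2, 0, 64] -> [0, 2, 64]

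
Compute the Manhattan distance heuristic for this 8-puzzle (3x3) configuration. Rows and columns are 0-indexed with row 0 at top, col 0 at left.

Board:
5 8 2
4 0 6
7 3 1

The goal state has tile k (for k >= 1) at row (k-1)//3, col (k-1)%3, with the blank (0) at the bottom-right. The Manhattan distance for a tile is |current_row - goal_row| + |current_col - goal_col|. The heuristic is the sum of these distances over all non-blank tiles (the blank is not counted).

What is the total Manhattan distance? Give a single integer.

Tile 5: (0,0)->(1,1) = 2
Tile 8: (0,1)->(2,1) = 2
Tile 2: (0,2)->(0,1) = 1
Tile 4: (1,0)->(1,0) = 0
Tile 6: (1,2)->(1,2) = 0
Tile 7: (2,0)->(2,0) = 0
Tile 3: (2,1)->(0,2) = 3
Tile 1: (2,2)->(0,0) = 4
Sum: 2 + 2 + 1 + 0 + 0 + 0 + 3 + 4 = 12

Answer: 12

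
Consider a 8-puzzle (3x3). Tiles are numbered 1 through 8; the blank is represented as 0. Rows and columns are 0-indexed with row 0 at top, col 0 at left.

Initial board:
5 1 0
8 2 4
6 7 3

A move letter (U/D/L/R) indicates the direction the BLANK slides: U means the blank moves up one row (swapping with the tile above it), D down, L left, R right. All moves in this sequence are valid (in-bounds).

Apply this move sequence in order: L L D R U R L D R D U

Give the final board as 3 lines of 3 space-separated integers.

Answer: 8 5 1
2 4 0
6 7 3

Derivation:
After move 1 (L):
5 0 1
8 2 4
6 7 3

After move 2 (L):
0 5 1
8 2 4
6 7 3

After move 3 (D):
8 5 1
0 2 4
6 7 3

After move 4 (R):
8 5 1
2 0 4
6 7 3

After move 5 (U):
8 0 1
2 5 4
6 7 3

After move 6 (R):
8 1 0
2 5 4
6 7 3

After move 7 (L):
8 0 1
2 5 4
6 7 3

After move 8 (D):
8 5 1
2 0 4
6 7 3

After move 9 (R):
8 5 1
2 4 0
6 7 3

After move 10 (D):
8 5 1
2 4 3
6 7 0

After move 11 (U):
8 5 1
2 4 0
6 7 3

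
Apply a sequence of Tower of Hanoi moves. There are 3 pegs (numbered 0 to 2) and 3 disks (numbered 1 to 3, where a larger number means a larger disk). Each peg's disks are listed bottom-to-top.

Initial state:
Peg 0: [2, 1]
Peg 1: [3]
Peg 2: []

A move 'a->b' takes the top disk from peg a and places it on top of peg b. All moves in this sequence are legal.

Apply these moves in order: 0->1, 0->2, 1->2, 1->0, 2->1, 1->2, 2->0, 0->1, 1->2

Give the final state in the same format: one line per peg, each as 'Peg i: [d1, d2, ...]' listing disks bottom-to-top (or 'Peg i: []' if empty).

Answer: Peg 0: [3]
Peg 1: []
Peg 2: [2, 1]

Derivation:
After move 1 (0->1):
Peg 0: [2]
Peg 1: [3, 1]
Peg 2: []

After move 2 (0->2):
Peg 0: []
Peg 1: [3, 1]
Peg 2: [2]

After move 3 (1->2):
Peg 0: []
Peg 1: [3]
Peg 2: [2, 1]

After move 4 (1->0):
Peg 0: [3]
Peg 1: []
Peg 2: [2, 1]

After move 5 (2->1):
Peg 0: [3]
Peg 1: [1]
Peg 2: [2]

After move 6 (1->2):
Peg 0: [3]
Peg 1: []
Peg 2: [2, 1]

After move 7 (2->0):
Peg 0: [3, 1]
Peg 1: []
Peg 2: [2]

After move 8 (0->1):
Peg 0: [3]
Peg 1: [1]
Peg 2: [2]

After move 9 (1->2):
Peg 0: [3]
Peg 1: []
Peg 2: [2, 1]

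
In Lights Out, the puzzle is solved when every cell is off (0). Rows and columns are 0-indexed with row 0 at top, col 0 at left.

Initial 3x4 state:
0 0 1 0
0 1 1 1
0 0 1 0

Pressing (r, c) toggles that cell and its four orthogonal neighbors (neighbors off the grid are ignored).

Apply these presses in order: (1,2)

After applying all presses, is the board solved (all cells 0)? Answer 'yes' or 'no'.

Answer: yes

Derivation:
After press 1 at (1,2):
0 0 0 0
0 0 0 0
0 0 0 0

Lights still on: 0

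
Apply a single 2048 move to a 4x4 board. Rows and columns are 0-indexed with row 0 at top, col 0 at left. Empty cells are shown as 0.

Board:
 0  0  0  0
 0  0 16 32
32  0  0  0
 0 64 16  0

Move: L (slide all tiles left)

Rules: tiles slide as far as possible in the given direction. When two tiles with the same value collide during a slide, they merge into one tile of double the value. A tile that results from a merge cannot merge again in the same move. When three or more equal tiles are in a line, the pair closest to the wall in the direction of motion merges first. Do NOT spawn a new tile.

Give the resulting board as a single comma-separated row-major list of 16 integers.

Answer: 0, 0, 0, 0, 16, 32, 0, 0, 32, 0, 0, 0, 64, 16, 0, 0

Derivation:
Slide left:
row 0: [0, 0, 0, 0] -> [0, 0, 0, 0]
row 1: [0, 0, 16, 32] -> [16, 32, 0, 0]
row 2: [32, 0, 0, 0] -> [32, 0, 0, 0]
row 3: [0, 64, 16, 0] -> [64, 16, 0, 0]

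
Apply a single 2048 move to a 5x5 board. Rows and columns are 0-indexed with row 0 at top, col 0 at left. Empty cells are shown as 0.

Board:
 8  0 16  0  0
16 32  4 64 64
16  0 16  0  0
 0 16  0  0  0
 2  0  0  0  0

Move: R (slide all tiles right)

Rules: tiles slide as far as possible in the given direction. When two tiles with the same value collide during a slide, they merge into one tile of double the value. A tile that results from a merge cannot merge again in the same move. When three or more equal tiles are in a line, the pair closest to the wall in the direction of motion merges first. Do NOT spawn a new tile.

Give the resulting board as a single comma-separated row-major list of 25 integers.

Answer: 0, 0, 0, 8, 16, 0, 16, 32, 4, 128, 0, 0, 0, 0, 32, 0, 0, 0, 0, 16, 0, 0, 0, 0, 2

Derivation:
Slide right:
row 0: [8, 0, 16, 0, 0] -> [0, 0, 0, 8, 16]
row 1: [16, 32, 4, 64, 64] -> [0, 16, 32, 4, 128]
row 2: [16, 0, 16, 0, 0] -> [0, 0, 0, 0, 32]
row 3: [0, 16, 0, 0, 0] -> [0, 0, 0, 0, 16]
row 4: [2, 0, 0, 0, 0] -> [0, 0, 0, 0, 2]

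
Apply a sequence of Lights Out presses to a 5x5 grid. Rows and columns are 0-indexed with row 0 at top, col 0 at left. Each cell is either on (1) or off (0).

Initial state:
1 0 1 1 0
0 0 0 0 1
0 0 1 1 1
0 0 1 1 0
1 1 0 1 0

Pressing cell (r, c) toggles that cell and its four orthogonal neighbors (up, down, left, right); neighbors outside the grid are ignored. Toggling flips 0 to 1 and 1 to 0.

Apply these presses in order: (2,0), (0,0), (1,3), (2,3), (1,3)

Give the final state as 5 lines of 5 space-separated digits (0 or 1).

Answer: 0 1 1 1 0
0 0 0 1 1
1 1 0 0 0
1 0 1 0 0
1 1 0 1 0

Derivation:
After press 1 at (2,0):
1 0 1 1 0
1 0 0 0 1
1 1 1 1 1
1 0 1 1 0
1 1 0 1 0

After press 2 at (0,0):
0 1 1 1 0
0 0 0 0 1
1 1 1 1 1
1 0 1 1 0
1 1 0 1 0

After press 3 at (1,3):
0 1 1 0 0
0 0 1 1 0
1 1 1 0 1
1 0 1 1 0
1 1 0 1 0

After press 4 at (2,3):
0 1 1 0 0
0 0 1 0 0
1 1 0 1 0
1 0 1 0 0
1 1 0 1 0

After press 5 at (1,3):
0 1 1 1 0
0 0 0 1 1
1 1 0 0 0
1 0 1 0 0
1 1 0 1 0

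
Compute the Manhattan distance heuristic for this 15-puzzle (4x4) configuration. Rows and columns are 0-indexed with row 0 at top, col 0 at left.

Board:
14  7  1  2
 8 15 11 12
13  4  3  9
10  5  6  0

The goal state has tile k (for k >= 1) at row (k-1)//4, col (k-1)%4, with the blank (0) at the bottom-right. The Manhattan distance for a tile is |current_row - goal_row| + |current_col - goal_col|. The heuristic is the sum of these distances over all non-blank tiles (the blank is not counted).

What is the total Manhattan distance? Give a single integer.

Tile 14: (0,0)->(3,1) = 4
Tile 7: (0,1)->(1,2) = 2
Tile 1: (0,2)->(0,0) = 2
Tile 2: (0,3)->(0,1) = 2
Tile 8: (1,0)->(1,3) = 3
Tile 15: (1,1)->(3,2) = 3
Tile 11: (1,2)->(2,2) = 1
Tile 12: (1,3)->(2,3) = 1
Tile 13: (2,0)->(3,0) = 1
Tile 4: (2,1)->(0,3) = 4
Tile 3: (2,2)->(0,2) = 2
Tile 9: (2,3)->(2,0) = 3
Tile 10: (3,0)->(2,1) = 2
Tile 5: (3,1)->(1,0) = 3
Tile 6: (3,2)->(1,1) = 3
Sum: 4 + 2 + 2 + 2 + 3 + 3 + 1 + 1 + 1 + 4 + 2 + 3 + 2 + 3 + 3 = 36

Answer: 36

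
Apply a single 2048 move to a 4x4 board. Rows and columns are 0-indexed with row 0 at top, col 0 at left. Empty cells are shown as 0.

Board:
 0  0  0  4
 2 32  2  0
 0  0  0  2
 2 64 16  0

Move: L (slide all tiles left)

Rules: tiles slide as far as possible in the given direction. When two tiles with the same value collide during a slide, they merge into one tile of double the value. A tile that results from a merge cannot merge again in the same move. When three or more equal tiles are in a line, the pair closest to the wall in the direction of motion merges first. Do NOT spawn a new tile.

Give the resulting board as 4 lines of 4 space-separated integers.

Answer:  4  0  0  0
 2 32  2  0
 2  0  0  0
 2 64 16  0

Derivation:
Slide left:
row 0: [0, 0, 0, 4] -> [4, 0, 0, 0]
row 1: [2, 32, 2, 0] -> [2, 32, 2, 0]
row 2: [0, 0, 0, 2] -> [2, 0, 0, 0]
row 3: [2, 64, 16, 0] -> [2, 64, 16, 0]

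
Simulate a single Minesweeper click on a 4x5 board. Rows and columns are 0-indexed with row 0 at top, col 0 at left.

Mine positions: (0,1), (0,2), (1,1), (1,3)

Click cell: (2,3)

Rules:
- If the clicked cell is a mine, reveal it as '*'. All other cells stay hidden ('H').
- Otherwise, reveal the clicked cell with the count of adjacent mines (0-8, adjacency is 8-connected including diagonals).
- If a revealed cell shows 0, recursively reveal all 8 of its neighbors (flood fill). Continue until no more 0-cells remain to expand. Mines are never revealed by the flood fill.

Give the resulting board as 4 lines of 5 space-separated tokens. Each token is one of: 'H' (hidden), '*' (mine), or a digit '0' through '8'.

H H H H H
H H H H H
H H H 1 H
H H H H H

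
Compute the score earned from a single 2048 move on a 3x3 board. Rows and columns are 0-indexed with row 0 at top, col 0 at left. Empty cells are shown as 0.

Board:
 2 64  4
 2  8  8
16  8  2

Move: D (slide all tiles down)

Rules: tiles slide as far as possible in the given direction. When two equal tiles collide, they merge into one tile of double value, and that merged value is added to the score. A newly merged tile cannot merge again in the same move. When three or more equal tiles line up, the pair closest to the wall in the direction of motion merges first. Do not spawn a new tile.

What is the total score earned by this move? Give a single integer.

Answer: 20

Derivation:
Slide down:
col 0: [2, 2, 16] -> [0, 4, 16]  score +4 (running 4)
col 1: [64, 8, 8] -> [0, 64, 16]  score +16 (running 20)
col 2: [4, 8, 2] -> [4, 8, 2]  score +0 (running 20)
Board after move:
 0  0  4
 4 64  8
16 16  2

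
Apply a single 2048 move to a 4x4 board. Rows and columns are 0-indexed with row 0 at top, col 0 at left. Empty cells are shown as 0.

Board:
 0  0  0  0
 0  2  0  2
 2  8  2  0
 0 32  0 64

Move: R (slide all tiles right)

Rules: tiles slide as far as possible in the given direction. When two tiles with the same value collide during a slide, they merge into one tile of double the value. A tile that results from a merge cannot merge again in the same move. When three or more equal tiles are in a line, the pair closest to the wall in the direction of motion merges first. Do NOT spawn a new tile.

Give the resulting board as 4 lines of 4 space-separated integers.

Slide right:
row 0: [0, 0, 0, 0] -> [0, 0, 0, 0]
row 1: [0, 2, 0, 2] -> [0, 0, 0, 4]
row 2: [2, 8, 2, 0] -> [0, 2, 8, 2]
row 3: [0, 32, 0, 64] -> [0, 0, 32, 64]

Answer:  0  0  0  0
 0  0  0  4
 0  2  8  2
 0  0 32 64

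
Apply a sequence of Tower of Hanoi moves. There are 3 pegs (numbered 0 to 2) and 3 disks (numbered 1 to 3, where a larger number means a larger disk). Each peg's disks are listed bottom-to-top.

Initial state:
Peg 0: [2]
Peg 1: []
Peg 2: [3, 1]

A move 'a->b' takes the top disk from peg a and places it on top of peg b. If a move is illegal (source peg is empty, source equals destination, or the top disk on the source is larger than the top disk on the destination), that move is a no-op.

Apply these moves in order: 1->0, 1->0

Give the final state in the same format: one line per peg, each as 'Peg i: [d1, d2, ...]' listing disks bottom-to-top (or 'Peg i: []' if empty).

Answer: Peg 0: [2]
Peg 1: []
Peg 2: [3, 1]

Derivation:
After move 1 (1->0):
Peg 0: [2]
Peg 1: []
Peg 2: [3, 1]

After move 2 (1->0):
Peg 0: [2]
Peg 1: []
Peg 2: [3, 1]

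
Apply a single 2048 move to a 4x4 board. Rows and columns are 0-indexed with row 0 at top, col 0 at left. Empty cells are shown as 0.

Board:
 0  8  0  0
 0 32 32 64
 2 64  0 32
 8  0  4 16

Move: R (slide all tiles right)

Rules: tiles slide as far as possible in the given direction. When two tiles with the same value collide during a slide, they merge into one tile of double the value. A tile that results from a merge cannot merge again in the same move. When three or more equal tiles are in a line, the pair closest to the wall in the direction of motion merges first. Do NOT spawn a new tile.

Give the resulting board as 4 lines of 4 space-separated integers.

Answer:  0  0  0  8
 0  0 64 64
 0  2 64 32
 0  8  4 16

Derivation:
Slide right:
row 0: [0, 8, 0, 0] -> [0, 0, 0, 8]
row 1: [0, 32, 32, 64] -> [0, 0, 64, 64]
row 2: [2, 64, 0, 32] -> [0, 2, 64, 32]
row 3: [8, 0, 4, 16] -> [0, 8, 4, 16]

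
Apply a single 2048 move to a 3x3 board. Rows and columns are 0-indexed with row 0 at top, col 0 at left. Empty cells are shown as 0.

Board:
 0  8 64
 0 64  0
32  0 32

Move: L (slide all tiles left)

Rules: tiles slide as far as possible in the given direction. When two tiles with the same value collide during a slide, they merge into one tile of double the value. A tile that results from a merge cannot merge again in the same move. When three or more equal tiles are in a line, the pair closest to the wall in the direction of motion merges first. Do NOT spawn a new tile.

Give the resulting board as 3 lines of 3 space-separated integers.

Answer:  8 64  0
64  0  0
64  0  0

Derivation:
Slide left:
row 0: [0, 8, 64] -> [8, 64, 0]
row 1: [0, 64, 0] -> [64, 0, 0]
row 2: [32, 0, 32] -> [64, 0, 0]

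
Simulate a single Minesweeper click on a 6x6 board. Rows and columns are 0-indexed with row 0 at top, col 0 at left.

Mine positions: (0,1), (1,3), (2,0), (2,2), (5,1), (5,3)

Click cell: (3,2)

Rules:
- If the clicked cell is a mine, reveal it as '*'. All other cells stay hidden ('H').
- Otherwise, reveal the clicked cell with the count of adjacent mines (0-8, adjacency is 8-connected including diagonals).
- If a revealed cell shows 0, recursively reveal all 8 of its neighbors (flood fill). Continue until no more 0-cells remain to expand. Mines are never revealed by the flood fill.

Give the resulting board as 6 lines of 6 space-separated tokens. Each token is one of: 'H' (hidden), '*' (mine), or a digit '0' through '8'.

H H H H H H
H H H H H H
H H H H H H
H H 1 H H H
H H H H H H
H H H H H H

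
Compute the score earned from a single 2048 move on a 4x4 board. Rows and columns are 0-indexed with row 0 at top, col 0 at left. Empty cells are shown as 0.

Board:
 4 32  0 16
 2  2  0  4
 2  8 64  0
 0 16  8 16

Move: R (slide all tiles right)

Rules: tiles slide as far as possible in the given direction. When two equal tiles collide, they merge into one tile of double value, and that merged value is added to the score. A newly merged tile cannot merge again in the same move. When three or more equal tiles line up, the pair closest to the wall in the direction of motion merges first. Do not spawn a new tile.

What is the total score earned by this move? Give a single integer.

Answer: 4

Derivation:
Slide right:
row 0: [4, 32, 0, 16] -> [0, 4, 32, 16]  score +0 (running 0)
row 1: [2, 2, 0, 4] -> [0, 0, 4, 4]  score +4 (running 4)
row 2: [2, 8, 64, 0] -> [0, 2, 8, 64]  score +0 (running 4)
row 3: [0, 16, 8, 16] -> [0, 16, 8, 16]  score +0 (running 4)
Board after move:
 0  4 32 16
 0  0  4  4
 0  2  8 64
 0 16  8 16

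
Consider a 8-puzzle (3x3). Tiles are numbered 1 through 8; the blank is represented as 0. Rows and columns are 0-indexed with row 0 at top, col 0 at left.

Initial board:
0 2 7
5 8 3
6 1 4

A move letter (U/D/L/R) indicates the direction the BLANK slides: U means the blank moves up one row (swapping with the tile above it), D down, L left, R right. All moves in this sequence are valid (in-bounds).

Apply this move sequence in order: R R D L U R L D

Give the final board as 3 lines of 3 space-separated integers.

Answer: 2 7 3
5 0 8
6 1 4

Derivation:
After move 1 (R):
2 0 7
5 8 3
6 1 4

After move 2 (R):
2 7 0
5 8 3
6 1 4

After move 3 (D):
2 7 3
5 8 0
6 1 4

After move 4 (L):
2 7 3
5 0 8
6 1 4

After move 5 (U):
2 0 3
5 7 8
6 1 4

After move 6 (R):
2 3 0
5 7 8
6 1 4

After move 7 (L):
2 0 3
5 7 8
6 1 4

After move 8 (D):
2 7 3
5 0 8
6 1 4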